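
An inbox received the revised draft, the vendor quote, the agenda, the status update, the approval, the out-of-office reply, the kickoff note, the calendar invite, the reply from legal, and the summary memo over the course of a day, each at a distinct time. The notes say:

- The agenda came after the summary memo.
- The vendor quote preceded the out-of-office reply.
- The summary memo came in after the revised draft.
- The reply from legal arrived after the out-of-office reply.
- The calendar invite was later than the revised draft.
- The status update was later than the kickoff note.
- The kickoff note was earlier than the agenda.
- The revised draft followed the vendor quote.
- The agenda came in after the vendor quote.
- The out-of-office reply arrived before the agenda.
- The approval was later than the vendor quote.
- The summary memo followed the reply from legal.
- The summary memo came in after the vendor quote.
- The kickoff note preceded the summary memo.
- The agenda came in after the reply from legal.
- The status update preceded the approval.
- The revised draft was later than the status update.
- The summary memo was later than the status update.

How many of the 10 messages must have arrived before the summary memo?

Directly stated before the summary memo: the kickoff note, the reply from legal, the revised draft, the status update, and the vendor quote.
The out-of-office reply reaches the summary memo via the out-of-office reply → the reply from legal → the summary memo.
That's the kickoff note, the out-of-office reply, the reply from legal, the revised draft, the status update, and the vendor quote — 6 in all.

6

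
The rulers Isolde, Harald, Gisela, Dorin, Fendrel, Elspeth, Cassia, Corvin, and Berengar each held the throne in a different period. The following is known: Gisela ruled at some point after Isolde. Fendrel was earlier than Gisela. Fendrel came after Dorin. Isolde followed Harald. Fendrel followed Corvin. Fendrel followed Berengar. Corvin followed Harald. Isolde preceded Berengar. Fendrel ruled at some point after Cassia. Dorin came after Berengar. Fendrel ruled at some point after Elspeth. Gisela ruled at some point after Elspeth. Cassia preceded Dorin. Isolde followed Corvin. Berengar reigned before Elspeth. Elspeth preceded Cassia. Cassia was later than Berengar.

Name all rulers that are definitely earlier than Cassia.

Directly stated before Cassia: Berengar and Elspeth.
Corvin reaches Cassia via Corvin → Isolde → Berengar → Cassia.
Harald reaches Cassia via Harald → Isolde → Berengar → Cassia.
Isolde reaches Cassia via Isolde → Berengar → Cassia.

Berengar, Corvin, Elspeth, Harald, Isolde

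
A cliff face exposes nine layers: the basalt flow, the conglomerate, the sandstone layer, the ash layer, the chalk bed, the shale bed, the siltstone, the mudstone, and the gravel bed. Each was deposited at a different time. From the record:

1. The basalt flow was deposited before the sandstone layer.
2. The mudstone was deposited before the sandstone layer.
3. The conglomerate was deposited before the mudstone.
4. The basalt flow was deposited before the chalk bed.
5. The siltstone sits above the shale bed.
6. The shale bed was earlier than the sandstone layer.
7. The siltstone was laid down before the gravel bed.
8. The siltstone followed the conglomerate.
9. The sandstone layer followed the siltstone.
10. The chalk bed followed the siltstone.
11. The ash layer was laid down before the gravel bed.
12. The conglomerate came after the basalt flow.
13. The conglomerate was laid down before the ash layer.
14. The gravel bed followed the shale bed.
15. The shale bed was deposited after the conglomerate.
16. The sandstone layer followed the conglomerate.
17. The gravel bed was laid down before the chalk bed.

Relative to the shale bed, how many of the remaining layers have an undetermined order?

Forced before the shale bed: the basalt flow and the conglomerate; forced after the shale bed: the chalk bed, the gravel bed, the sandstone layer, and the siltstone.
That leaves the ash layer and the mudstone with no forced order relative to the shale bed — 2.

2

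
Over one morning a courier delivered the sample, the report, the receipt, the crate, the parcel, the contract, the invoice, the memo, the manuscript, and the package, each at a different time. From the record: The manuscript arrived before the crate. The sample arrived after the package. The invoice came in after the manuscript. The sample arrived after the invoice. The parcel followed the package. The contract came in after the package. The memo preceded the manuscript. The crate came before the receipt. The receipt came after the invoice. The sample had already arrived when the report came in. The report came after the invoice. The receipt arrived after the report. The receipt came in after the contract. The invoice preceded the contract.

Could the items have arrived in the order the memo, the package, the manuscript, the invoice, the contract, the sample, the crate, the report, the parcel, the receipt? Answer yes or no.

Check each stated constraint against the proposed order — e.g. the invoice is ahead of the receipt; the package is ahead of the parcel. Every pair is in the required order; nothing is violated.

yes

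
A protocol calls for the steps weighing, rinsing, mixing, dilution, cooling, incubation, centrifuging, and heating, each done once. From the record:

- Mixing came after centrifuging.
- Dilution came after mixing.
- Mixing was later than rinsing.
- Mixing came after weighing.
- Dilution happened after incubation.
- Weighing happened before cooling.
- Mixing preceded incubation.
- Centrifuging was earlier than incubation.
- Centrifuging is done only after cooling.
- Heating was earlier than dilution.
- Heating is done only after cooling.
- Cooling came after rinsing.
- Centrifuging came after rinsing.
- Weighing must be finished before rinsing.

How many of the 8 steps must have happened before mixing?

Directly stated before mixing: centrifuging, rinsing, and weighing.
Cooling reaches mixing via cooling → centrifuging → mixing.
That's centrifuging, cooling, rinsing, and weighing — 4 in all.

4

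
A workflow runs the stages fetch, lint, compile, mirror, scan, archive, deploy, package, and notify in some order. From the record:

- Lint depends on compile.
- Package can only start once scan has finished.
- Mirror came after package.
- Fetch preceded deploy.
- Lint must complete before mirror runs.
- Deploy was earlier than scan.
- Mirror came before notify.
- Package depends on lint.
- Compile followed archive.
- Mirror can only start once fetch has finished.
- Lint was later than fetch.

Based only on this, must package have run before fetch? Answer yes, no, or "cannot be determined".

Tracing the constraints gives fetch → lint → package, so fetch must come before package.
That means package cannot be before fetch.

no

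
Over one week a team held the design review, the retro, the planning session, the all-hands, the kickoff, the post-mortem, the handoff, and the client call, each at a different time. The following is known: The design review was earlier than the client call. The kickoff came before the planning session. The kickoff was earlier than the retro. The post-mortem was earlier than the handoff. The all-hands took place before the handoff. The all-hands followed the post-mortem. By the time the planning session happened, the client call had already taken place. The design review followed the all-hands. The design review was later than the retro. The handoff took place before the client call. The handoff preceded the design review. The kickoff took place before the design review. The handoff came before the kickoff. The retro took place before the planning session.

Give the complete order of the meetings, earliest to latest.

The constraints fix every adjacent pair, so only one ordering works:
the post-mortem → the all-hands → the handoff → the kickoff → the retro → the design review → the client call → the planning session.

the post-mortem, the all-hands, the handoff, the kickoff, the retro, the design review, the client call, the planning session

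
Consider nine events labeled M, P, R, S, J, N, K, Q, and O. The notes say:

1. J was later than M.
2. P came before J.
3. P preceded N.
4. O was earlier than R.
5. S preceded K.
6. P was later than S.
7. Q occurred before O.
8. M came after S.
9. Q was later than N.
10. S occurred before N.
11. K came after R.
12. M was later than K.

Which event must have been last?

Every other event has a chain of constraints placing it before J, so J is last.

J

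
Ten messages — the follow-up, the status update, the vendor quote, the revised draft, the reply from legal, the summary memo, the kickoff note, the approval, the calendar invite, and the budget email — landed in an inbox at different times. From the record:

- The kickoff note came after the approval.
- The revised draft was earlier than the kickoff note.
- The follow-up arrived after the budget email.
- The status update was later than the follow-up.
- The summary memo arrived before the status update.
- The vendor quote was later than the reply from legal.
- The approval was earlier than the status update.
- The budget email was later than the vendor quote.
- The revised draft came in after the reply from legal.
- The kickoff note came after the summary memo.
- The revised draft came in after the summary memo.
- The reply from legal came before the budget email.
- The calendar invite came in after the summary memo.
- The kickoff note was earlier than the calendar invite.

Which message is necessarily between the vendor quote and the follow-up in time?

the budget email

Tracing the constraints gives the vendor quote → the budget email → the follow-up, so the budget email sits after the vendor quote and before the follow-up.
No other message is forced both after the vendor quote and before the follow-up.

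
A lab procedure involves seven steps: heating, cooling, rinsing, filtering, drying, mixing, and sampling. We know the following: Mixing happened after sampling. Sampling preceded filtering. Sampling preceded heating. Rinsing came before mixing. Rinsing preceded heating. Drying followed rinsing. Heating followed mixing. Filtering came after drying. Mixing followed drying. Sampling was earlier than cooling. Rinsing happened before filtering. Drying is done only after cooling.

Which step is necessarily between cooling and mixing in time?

Tracing the constraints gives cooling → drying → mixing, so drying sits after cooling and before mixing.
No other step is forced both after cooling and before mixing.

drying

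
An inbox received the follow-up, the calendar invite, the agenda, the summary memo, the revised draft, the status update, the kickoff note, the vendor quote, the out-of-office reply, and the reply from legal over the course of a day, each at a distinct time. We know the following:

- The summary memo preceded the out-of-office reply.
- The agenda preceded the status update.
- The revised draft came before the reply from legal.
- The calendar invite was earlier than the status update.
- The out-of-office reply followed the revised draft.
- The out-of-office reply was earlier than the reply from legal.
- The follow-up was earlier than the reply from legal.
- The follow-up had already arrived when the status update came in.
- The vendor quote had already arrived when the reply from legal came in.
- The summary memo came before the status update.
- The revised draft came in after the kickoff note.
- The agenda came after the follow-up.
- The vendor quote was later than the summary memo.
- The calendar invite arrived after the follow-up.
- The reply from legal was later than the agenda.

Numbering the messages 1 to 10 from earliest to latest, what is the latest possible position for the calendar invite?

The calendar invite must come before the status update — 1 message forced after it.
Everything else can be placed before the calendar invite in some valid order, so the calendar invite can sit as late as position 10 − 1 = 9.

9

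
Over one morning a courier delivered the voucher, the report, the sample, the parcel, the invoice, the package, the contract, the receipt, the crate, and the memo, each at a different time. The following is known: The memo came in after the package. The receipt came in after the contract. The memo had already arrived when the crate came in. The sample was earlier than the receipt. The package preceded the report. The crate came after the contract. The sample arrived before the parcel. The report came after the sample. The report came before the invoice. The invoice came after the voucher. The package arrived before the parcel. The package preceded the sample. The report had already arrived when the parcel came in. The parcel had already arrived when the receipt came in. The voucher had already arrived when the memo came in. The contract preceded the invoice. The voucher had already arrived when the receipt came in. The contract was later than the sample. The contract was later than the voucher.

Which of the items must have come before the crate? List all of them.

the contract, the memo, the package, the sample, the voucher

Directly stated before the crate: the contract and the memo.
The package reaches the crate via the package → the memo → the crate.
The sample reaches the crate via the sample → the contract → the crate.
The voucher reaches the crate via the voucher → the memo → the crate.
No chain forces the report (or any of the others) ahead of the crate.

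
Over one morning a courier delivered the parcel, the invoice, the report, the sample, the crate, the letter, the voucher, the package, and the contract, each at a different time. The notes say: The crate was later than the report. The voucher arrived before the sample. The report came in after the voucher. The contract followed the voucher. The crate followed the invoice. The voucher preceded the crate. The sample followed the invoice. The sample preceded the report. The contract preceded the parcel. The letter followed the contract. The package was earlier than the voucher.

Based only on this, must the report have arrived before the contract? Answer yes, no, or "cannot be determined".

cannot be determined

No chain of stated constraints runs from the report to the contract, and none runs from the contract to the report either.
So the relative order of the report and the contract is not fixed by the given facts.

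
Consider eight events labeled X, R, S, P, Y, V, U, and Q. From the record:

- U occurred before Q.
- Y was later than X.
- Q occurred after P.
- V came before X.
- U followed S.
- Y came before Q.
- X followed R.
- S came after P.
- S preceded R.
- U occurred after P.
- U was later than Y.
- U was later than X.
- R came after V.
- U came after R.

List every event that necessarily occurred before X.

Directly stated before X: R and V.
P reaches X via P → S → R → X.
S reaches X via S → R → X.
No chain forces Y (or any of the others) ahead of X.

P, R, S, V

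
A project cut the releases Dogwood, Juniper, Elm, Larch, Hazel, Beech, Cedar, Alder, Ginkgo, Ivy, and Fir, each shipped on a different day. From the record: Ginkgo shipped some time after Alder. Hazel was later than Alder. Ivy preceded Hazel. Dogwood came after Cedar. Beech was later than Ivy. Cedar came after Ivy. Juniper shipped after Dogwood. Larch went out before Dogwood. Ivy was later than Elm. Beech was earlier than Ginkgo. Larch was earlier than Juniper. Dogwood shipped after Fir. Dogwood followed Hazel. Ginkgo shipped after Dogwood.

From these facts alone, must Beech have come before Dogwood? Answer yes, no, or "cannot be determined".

cannot be determined

No chain of stated constraints runs from Beech to Dogwood, and none runs from Dogwood to Beech either.
So the relative order of Beech and Dogwood is not fixed by the given facts.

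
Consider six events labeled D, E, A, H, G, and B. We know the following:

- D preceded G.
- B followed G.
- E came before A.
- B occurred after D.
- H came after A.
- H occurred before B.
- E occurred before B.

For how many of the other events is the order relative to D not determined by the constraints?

Forced after D: B and G.
That leaves A, E, and H with no forced order relative to D — 3.

3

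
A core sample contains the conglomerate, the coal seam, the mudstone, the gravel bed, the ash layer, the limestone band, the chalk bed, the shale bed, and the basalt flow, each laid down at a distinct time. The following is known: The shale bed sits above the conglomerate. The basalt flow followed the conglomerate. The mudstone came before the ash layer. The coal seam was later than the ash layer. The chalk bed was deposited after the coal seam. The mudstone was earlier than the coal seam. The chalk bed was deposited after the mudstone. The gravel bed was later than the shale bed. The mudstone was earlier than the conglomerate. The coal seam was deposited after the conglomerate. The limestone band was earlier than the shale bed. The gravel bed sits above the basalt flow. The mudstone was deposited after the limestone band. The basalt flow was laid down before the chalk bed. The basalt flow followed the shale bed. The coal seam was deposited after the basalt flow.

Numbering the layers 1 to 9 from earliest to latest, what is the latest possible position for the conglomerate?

4

The conglomerate must come before the basalt flow, the chalk bed, the coal seam, the gravel bed, and the shale bed — 5 layers forced after it.
Everything else can be placed before the conglomerate in some valid order, so the conglomerate can sit as late as position 9 − 5 = 4.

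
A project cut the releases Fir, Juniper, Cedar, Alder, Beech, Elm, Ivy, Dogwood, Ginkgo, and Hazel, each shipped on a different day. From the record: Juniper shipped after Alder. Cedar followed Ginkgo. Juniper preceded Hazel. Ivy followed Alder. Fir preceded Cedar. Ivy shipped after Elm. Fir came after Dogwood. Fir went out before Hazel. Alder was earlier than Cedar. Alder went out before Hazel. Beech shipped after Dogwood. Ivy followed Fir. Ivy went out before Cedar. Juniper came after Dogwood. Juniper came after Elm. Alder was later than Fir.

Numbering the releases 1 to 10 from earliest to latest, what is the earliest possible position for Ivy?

5

Alder, Dogwood, Elm, and Fir must all come before Ivy — 4 forced predecessors.
Nothing else is forced ahead of Ivy, so its earliest slot is position 4 + 1 = 5.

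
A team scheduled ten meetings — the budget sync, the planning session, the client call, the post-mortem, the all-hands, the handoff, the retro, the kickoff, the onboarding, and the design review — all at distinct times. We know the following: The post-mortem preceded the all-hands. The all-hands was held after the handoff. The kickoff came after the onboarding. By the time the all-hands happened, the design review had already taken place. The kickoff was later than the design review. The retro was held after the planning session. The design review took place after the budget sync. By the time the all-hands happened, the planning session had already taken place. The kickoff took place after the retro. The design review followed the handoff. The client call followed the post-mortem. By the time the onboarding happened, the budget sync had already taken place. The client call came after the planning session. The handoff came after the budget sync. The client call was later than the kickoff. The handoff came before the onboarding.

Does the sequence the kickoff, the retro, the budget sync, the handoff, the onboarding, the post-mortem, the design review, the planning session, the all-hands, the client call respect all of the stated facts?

The constraints require the design review before the kickoff, but in the proposed sequence the kickoff appears ahead of the design review. That one violation is enough.

no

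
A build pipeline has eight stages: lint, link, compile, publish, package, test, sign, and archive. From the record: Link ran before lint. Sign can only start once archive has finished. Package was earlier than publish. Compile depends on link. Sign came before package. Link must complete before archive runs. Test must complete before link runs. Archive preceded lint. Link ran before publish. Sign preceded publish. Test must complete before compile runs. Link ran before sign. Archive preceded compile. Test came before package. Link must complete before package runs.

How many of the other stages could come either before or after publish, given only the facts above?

Forced before publish: archive, link, package, sign, and test.
That leaves compile and lint with no forced order relative to publish — 2.

2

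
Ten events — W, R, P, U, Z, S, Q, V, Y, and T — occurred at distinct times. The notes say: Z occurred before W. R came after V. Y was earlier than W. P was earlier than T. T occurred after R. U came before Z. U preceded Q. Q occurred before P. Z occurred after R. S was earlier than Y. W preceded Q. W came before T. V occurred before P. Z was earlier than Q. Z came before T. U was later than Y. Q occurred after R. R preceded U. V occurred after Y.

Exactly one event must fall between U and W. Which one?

Z

Tracing the constraints gives U → Z → W, so Z sits after U and before W.
No other event is forced both after U and before W.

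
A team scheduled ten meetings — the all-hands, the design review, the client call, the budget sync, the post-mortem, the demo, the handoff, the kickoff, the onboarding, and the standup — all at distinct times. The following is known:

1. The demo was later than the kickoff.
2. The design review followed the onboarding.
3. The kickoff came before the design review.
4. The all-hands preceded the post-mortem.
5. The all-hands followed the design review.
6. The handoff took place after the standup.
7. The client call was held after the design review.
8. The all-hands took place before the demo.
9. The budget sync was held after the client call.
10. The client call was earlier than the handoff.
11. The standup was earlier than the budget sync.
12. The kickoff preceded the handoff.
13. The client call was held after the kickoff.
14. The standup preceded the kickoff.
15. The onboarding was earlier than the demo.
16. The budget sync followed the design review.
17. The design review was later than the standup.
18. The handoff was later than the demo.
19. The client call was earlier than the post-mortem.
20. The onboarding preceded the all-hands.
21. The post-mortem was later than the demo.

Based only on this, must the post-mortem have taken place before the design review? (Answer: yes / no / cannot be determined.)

no

Tracing the constraints gives the design review → the client call → the post-mortem, so the design review must come before the post-mortem.
That means the post-mortem cannot be before the design review.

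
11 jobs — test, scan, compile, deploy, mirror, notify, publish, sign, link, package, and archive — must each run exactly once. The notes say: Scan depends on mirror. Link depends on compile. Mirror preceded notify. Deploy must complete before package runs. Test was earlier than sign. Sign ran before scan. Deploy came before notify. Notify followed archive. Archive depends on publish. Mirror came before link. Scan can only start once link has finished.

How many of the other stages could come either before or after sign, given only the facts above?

8

Forced before sign: test; forced after sign: scan.
That leaves archive, compile, deploy, link, mirror, notify, package, and publish with no forced order relative to sign — 8.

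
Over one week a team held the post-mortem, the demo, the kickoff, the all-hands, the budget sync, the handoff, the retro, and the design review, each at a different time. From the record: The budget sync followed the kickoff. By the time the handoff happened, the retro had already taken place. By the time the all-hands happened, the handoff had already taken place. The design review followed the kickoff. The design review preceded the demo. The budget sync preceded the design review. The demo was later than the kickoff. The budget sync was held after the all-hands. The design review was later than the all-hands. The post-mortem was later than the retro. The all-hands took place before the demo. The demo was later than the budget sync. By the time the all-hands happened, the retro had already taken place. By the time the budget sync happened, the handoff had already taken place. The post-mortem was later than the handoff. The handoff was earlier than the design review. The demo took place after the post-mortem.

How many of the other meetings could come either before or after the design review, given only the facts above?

Forced before the design review: the all-hands, the budget sync, the handoff, the kickoff, and the retro; forced after the design review: the demo.
That leaves the post-mortem with no forced order relative to the design review — 1.

1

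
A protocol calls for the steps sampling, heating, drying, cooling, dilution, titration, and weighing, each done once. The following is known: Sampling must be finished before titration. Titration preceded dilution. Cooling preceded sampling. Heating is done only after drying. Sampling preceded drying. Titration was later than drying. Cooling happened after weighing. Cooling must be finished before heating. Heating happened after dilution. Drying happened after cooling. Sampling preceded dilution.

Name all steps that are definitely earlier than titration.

Directly stated before titration: drying and sampling.
Cooling reaches titration via cooling → sampling → titration.
Weighing reaches titration via weighing → cooling → sampling → titration.

cooling, drying, sampling, weighing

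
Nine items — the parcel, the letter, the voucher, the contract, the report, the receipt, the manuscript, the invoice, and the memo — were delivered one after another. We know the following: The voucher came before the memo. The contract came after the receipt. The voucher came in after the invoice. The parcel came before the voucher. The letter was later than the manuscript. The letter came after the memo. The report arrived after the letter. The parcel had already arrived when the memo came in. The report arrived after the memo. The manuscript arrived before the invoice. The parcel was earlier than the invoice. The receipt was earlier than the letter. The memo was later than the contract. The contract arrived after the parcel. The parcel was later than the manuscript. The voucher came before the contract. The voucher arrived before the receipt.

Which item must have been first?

The manuscript has a chain of constraints placing it before every other item, so the manuscript must be first.

the manuscript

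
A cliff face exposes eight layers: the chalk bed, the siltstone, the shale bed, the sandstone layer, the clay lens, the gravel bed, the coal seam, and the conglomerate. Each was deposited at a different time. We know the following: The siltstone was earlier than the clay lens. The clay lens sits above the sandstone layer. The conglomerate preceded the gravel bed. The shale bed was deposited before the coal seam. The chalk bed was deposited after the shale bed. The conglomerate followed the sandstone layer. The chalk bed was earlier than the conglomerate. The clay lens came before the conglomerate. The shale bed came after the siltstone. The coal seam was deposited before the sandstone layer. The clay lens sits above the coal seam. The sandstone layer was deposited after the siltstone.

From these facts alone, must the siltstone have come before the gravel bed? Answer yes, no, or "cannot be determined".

yes

Chain the constraints: the siltstone → the sandstone layer → the conglomerate → the gravel bed. Each link is directly stated, so the siltstone comes before the gravel bed.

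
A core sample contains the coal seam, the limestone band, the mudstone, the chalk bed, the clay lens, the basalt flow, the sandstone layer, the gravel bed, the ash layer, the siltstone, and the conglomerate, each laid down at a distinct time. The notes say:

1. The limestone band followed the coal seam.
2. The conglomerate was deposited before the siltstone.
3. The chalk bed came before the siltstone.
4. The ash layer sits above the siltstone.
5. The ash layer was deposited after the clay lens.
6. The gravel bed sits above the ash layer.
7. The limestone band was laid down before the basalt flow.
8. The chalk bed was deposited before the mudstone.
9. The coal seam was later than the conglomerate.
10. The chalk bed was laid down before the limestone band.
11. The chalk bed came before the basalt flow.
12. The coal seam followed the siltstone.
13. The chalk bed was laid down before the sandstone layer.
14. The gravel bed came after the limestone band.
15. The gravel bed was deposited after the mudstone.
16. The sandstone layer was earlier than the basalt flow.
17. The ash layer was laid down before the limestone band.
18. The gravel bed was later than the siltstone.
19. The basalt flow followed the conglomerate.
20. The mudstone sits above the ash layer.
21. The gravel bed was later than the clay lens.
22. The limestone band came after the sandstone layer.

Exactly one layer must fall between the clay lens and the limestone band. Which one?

Tracing the constraints gives the clay lens → the ash layer → the limestone band, so the ash layer sits after the clay lens and before the limestone band.
No other layer is forced both after the clay lens and before the limestone band.

the ash layer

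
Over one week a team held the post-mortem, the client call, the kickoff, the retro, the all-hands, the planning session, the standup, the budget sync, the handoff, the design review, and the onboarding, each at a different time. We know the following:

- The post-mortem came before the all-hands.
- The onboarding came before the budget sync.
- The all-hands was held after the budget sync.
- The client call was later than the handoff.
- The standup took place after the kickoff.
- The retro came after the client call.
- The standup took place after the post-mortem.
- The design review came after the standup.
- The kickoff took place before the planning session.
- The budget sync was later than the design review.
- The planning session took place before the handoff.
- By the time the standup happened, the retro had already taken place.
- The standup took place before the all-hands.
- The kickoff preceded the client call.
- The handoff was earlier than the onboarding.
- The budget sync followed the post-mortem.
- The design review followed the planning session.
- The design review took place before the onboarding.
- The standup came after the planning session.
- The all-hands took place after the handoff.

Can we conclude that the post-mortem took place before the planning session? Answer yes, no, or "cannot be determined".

No chain of stated constraints runs from the post-mortem to the planning session, and none runs from the planning session to the post-mortem either.
So the relative order of the post-mortem and the planning session is not fixed by the given facts.

cannot be determined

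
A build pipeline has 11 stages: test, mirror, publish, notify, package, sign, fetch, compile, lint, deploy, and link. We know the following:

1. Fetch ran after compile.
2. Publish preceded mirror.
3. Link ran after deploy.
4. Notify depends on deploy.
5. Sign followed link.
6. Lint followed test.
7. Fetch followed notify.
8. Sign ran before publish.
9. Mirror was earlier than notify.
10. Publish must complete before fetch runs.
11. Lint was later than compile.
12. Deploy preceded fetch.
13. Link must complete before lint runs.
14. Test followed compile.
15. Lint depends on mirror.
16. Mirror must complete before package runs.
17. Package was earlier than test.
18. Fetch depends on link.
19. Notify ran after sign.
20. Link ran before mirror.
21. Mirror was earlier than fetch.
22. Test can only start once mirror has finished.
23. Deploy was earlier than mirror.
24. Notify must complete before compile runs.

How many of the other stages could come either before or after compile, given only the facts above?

Forced before compile: deploy, link, mirror, notify, publish, and sign; forced after compile: fetch, lint, and test.
That leaves package with no forced order relative to compile — 1.

1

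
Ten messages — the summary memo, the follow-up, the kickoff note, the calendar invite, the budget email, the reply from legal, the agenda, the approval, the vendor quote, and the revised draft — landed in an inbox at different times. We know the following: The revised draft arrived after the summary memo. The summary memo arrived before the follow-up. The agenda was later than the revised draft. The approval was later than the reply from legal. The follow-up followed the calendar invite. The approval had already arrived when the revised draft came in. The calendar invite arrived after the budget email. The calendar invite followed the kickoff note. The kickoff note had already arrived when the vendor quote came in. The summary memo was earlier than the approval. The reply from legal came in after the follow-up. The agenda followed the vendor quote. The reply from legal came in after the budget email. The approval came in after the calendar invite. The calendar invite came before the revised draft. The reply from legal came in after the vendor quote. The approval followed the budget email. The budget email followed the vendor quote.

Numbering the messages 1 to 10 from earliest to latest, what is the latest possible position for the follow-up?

6

The follow-up must come before the agenda, the approval, the reply from legal, and the revised draft — 4 messages forced after it.
Everything else can be placed before the follow-up in some valid order, so the follow-up can sit as late as position 10 − 4 = 6.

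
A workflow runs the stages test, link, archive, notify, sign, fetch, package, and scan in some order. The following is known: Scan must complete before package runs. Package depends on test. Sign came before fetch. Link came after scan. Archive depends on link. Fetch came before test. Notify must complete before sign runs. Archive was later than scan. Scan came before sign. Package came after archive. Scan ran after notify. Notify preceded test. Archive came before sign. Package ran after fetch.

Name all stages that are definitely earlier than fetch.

Directly stated before fetch: sign.
Archive reaches fetch via archive → sign → fetch.
Link reaches fetch via link → archive → sign → fetch.
Notify reaches fetch via notify → sign → fetch.
Likewise scan reaches fetch by chaining the stated constraints.

archive, link, notify, scan, sign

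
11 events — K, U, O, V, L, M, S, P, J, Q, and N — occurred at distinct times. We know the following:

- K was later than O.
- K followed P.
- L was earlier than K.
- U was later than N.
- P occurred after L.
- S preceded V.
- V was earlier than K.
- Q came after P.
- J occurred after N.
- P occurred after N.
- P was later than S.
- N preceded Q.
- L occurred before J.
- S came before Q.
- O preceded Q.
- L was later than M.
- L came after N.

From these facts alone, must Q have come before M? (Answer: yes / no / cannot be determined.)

Tracing the constraints gives M → L → P → Q, so M must come before Q.
That means Q cannot be before M.

no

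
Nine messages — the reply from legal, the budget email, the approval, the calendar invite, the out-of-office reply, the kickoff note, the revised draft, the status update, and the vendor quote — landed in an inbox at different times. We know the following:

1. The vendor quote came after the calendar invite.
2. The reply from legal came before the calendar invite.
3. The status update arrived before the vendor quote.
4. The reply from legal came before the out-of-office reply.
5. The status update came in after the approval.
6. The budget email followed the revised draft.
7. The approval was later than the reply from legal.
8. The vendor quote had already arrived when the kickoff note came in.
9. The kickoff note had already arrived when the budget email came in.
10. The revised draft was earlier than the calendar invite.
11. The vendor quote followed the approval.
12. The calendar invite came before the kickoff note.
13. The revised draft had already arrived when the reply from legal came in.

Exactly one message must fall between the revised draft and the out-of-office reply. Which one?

Tracing the constraints gives the revised draft → the reply from legal → the out-of-office reply, so the reply from legal sits after the revised draft and before the out-of-office reply.
No other message is forced both after the revised draft and before the out-of-office reply.

the reply from legal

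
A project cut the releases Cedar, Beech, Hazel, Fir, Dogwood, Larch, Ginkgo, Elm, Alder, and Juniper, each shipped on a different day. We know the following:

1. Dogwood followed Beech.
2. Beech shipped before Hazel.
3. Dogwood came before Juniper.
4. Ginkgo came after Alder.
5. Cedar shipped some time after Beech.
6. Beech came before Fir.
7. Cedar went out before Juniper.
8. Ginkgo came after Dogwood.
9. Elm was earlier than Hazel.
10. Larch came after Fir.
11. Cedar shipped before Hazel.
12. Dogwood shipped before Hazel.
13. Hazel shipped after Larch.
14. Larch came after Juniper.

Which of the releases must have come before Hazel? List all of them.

Beech, Cedar, Dogwood, Elm, Fir, Juniper, Larch

Directly stated before Hazel: Beech, Cedar, Dogwood, Elm, and Larch.
Fir reaches Hazel via Fir → Larch → Hazel.
Juniper reaches Hazel via Juniper → Larch → Hazel.
No chain forces Alder (or any of the others) ahead of Hazel.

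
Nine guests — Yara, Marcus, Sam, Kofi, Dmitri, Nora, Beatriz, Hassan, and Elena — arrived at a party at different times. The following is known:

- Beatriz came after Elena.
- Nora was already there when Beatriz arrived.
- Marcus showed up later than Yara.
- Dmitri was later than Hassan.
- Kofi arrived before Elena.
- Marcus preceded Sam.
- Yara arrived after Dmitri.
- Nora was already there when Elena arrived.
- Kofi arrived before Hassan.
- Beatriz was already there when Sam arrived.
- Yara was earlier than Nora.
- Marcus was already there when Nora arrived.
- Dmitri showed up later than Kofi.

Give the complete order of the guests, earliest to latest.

Kofi, Hassan, Dmitri, Yara, Marcus, Nora, Elena, Beatriz, Sam

The constraints fix every adjacent pair, so only one ordering works:
Kofi → Hassan → Dmitri → Yara → Marcus → Nora → Elena → Beatriz → Sam.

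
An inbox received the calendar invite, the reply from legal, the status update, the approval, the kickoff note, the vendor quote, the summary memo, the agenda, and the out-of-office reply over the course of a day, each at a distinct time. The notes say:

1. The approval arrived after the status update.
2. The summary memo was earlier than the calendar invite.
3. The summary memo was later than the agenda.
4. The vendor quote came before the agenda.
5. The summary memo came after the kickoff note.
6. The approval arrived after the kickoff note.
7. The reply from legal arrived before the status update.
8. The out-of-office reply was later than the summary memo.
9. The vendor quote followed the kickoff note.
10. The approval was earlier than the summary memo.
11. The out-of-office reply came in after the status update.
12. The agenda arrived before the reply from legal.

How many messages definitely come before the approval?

5

Directly stated before the approval: the kickoff note and the status update.
The agenda reaches the approval via the agenda → the reply from legal → the status update → the approval.
The reply from legal reaches the approval via the reply from legal → the status update → the approval.
The vendor quote reaches the approval via the vendor quote → the agenda → the reply from legal → the status update → the approval.
No chain forces the summary memo (or any of the others) ahead of the approval.
That's the agenda, the kickoff note, the reply from legal, the status update, and the vendor quote — 5 in all.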